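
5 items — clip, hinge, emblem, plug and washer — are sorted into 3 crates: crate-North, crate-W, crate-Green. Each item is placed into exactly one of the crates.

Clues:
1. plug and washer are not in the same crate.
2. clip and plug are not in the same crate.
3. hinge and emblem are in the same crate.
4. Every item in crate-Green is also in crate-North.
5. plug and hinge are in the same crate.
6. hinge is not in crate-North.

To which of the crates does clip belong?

clip: crate-North

From (6): hinge ∉ crate-North.
(3): emblem matches hinge: emblem ∉ crate-North.
(4) contrapositive: hinge ∉ crate-Green.
(4) contrapositive: emblem ∉ crate-Green.
(5): plug matches hinge: plug ∉ crate-North.
(5): plug matches hinge: plug ∉ crate-Green.
Only one crate left: hinge ∈ crate-W.
Only one crate left: emblem ∈ crate-W.
Only one crate left: plug ∈ crate-W.
(1): washer ∉ crate-W.
(2): clip ∉ crate-W.
Suppose clip ∉ crate-North: no assignment then satisfies all the clues, so clip ∈ crate-North.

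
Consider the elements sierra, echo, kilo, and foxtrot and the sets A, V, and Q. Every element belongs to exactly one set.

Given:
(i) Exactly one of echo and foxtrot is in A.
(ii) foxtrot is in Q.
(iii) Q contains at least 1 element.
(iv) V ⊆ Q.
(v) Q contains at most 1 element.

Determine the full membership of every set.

From (ii): foxtrot ∈ Q.
(i) (exactly one): echo ∈ A.
(v): Q already has 1, so the rest are out.
(iv) contrapositive: sierra ∉ V.
(iv) contrapositive: kilo ∉ V.
Only one set left: sierra ∈ A.
Only one set left: kilo ∈ A.

A = {echo, kilo, sierra}; V = {}; Q = {foxtrot}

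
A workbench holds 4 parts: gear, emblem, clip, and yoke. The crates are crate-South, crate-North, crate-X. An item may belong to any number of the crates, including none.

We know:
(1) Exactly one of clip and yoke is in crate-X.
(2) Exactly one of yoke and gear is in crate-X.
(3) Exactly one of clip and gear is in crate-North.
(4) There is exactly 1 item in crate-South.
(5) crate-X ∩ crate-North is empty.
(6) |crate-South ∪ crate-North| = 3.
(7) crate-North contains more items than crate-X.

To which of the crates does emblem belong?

emblem: crate-North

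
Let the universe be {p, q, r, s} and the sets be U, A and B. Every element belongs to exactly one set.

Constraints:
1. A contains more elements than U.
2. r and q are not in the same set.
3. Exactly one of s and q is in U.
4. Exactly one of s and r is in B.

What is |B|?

1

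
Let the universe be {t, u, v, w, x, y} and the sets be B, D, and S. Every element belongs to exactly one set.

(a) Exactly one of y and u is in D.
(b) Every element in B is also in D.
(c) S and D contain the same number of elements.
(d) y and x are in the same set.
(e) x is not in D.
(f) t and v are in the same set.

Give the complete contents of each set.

B = {}; D = {t, u, v}; S = {w, x, y}

From (e): x ∉ D.
(b) contrapositive: x ∉ B.
(d): y matches x: y ∉ B.
(d): y matches x: y ∉ D.
Only one set left: x ∈ S.
Only one set left: y ∈ S.
(a) (exactly one): u ∈ D.
Suppose t ∈ B: no assignment then satisfies all the clues, so t ∉ B.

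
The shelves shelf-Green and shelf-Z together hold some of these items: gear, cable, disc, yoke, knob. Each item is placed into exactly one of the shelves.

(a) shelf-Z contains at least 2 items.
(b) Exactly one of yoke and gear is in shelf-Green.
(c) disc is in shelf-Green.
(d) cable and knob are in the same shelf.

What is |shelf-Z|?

3

From (c): disc ∈ shelf-Green.
Suppose cable ∈ shelf-Green: no assignment then satisfies all the clues, so cable ∉ shelf-Green.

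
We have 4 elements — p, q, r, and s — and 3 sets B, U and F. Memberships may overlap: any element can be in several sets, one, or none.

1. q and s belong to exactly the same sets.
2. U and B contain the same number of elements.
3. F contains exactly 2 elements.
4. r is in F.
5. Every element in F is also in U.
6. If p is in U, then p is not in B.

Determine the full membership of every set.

B = {q, s}; U = {p, r}; F = {p, r}

From (4): r ∈ F.
(5) with r ∈ F: r ∈ U.
Suppose p ∈ B: no assignment then satisfies all the clues, so p ∉ B.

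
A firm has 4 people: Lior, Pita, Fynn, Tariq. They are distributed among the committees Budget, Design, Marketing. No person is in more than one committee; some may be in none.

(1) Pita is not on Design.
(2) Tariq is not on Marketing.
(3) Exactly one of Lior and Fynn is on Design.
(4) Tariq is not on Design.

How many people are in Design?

1

From (1): Pita ∉ Design.
From (2): Tariq ∉ Marketing.
From (4): Tariq ∉ Design.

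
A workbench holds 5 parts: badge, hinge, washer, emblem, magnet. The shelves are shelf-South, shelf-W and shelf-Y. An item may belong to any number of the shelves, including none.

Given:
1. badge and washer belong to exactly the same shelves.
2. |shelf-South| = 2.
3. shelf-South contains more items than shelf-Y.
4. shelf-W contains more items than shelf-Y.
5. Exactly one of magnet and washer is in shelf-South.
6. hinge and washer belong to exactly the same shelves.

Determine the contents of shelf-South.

shelf-South = {emblem, magnet}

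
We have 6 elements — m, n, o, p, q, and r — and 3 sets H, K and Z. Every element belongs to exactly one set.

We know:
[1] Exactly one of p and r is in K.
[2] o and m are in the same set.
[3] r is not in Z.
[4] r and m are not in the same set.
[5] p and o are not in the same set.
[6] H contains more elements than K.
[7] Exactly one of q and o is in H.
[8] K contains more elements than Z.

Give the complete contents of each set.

H = {m, n, o}; K = {q, r}; Z = {p}

From (3): r ∉ Z.
Suppose m ∉ H: no assignment then satisfies all the clues, so m ∈ H.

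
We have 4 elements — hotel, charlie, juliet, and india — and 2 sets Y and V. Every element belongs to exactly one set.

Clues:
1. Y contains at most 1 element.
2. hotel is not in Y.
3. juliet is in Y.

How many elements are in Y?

From (2): hotel ∉ Y.
From (3): juliet ∈ Y.
(1): Y already has 1, so the rest are out.
Only one set left: hotel ∈ V.
Only one set left: charlie ∈ V.
Only one set left: india ∈ V.

1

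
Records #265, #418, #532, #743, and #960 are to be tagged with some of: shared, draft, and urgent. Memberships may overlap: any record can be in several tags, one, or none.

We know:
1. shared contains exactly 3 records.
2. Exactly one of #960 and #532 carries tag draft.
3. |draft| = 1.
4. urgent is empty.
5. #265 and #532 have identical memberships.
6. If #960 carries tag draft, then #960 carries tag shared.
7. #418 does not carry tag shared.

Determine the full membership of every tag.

shared = {#265, #532, #960}; draft = {#960}; urgent = {}

From (7): #418 ∉ shared.
(4): urgent already has 0, so the rest are out.
Suppose #265 ∉ shared: no assignment then satisfies all the clues, so #265 ∈ shared.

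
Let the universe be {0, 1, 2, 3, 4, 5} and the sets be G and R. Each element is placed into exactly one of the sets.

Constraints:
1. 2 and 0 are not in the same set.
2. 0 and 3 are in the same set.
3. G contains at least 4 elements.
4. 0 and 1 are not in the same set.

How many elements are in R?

2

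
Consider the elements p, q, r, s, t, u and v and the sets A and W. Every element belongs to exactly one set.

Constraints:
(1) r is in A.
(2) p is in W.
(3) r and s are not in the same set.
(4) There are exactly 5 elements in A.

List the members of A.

A = {q, r, t, u, v}

From (1): r ∈ A.
From (2): p ∈ W.
(3): s ∉ A.
(4): only 5 candidates remain for A, so all are in.
Only one set left: s ∈ W.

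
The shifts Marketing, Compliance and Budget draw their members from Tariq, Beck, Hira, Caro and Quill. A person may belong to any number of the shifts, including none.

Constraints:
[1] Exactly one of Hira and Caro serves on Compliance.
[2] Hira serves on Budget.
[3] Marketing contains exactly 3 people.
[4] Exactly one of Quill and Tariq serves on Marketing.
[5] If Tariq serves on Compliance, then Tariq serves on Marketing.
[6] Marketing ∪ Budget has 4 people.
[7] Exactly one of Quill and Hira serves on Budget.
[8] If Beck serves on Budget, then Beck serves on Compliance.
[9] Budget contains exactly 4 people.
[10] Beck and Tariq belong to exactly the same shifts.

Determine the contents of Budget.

Budget = {Beck, Caro, Hira, Tariq}

From (2): Hira ∈ Budget.
(7) (exactly one): Quill ∉ Budget.
(9): only 4 candidates remain for Budget, so all are in.
(8): Beck ∈ Compliance.
(10): Tariq matches Beck: Tariq ∈ Compliance.
(5): Tariq ∈ Marketing.
(10): Beck matches Tariq: Beck ∈ Marketing.
(4) (exactly one): Quill ∉ Marketing.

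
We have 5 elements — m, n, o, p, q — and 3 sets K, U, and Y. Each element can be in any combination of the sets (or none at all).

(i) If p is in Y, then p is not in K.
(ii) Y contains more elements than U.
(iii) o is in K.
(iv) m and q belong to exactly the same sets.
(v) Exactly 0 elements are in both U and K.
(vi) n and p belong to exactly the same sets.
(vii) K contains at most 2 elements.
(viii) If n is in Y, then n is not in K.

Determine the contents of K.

K = {o}

From (iii): o ∈ K.
Suppose m ∈ K: no assignment then satisfies all the clues, so m ∉ K.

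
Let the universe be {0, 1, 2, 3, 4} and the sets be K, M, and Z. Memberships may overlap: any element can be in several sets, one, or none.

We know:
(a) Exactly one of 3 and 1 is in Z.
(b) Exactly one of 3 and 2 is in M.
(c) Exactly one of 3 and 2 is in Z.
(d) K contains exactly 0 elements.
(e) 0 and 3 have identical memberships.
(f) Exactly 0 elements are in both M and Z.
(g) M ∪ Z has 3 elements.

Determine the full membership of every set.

K = {}; M = {2}; Z = {0, 3}

(d): K already has 0, so the rest are out.
Suppose 0 ∈ M: no assignment then satisfies all the clues, so 0 ∉ M.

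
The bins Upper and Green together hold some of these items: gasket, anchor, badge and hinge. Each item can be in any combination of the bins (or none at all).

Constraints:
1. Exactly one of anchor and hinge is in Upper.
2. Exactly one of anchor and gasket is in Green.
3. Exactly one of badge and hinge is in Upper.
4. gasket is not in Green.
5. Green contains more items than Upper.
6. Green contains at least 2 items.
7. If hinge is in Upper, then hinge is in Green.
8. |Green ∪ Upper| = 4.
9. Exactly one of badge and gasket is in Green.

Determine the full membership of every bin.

Upper = {gasket, hinge}; Green = {anchor, badge, hinge}

From (4): gasket ∉ Green.
(2) (exactly one): anchor ∈ Green.
(9) (exactly one): badge ∈ Green.
Suppose gasket ∉ Upper: no assignment then satisfies all the clues, so gasket ∈ Upper.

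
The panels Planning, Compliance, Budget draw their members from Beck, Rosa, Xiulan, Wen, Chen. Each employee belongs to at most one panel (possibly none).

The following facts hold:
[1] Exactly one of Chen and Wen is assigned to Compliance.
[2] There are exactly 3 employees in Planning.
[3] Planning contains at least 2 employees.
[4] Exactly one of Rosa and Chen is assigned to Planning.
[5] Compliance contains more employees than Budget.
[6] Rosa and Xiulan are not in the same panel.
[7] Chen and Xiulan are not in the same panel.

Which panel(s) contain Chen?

Chen: Compliance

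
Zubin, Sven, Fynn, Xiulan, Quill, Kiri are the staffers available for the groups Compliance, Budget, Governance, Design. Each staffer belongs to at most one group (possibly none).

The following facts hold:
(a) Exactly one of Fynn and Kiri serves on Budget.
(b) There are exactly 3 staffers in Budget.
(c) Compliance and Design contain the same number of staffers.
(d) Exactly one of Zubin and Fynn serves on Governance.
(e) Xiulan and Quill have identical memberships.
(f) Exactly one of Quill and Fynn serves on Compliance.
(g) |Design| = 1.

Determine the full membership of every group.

Compliance = {Fynn}; Budget = {Kiri, Quill, Xiulan}; Governance = {Zubin}; Design = {Sven}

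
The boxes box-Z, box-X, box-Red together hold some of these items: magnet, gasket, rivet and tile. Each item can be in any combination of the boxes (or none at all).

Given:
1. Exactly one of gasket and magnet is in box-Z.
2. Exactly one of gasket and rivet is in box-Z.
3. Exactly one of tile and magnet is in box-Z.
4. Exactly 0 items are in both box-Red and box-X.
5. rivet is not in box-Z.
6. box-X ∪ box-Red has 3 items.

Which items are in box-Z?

box-Z = {gasket, tile}

From (5): rivet ∉ box-Z.
(2) (exactly one): gasket ∈ box-Z.
(1) (exactly one): magnet ∉ box-Z.
(3) (exactly one): tile ∈ box-Z.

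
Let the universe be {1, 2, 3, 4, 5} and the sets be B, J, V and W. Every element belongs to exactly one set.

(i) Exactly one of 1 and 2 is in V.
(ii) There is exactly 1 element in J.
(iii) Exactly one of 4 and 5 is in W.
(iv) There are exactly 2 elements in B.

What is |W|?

1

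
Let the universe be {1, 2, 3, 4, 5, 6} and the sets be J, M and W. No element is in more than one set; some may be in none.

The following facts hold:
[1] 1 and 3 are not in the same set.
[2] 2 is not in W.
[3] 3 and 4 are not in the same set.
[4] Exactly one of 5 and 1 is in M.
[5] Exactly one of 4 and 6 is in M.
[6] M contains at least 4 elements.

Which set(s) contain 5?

5: M

From (2): 2 ∉ W.
Suppose 5 ∈ J: no assignment then satisfies all the clues, so 5 ∉ J.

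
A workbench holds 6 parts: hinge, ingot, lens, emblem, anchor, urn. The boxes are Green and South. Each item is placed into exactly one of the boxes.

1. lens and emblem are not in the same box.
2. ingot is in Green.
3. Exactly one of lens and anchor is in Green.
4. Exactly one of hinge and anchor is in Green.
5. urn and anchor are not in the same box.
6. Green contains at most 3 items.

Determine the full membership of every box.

Green = {anchor, emblem, ingot}; South = {hinge, lens, urn}

From (2): ingot ∈ Green.
Suppose hinge ∈ Green: no assignment then satisfies all the clues, so hinge ∉ Green.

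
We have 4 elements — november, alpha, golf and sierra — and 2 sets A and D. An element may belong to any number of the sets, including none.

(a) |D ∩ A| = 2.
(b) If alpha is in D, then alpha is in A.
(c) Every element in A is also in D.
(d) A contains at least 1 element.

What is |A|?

2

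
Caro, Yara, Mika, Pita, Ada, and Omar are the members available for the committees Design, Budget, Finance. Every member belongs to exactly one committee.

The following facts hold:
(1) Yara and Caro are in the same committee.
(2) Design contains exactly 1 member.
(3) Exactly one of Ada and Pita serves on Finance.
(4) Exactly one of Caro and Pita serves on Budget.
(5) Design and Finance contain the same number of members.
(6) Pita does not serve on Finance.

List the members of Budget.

Budget = {Caro, Mika, Omar, Yara}

From (6): Pita ∉ Finance.
(3) (exactly one): Ada ∈ Finance.
Suppose Caro ∉ Budget: no assignment then satisfies all the clues, so Caro ∈ Budget.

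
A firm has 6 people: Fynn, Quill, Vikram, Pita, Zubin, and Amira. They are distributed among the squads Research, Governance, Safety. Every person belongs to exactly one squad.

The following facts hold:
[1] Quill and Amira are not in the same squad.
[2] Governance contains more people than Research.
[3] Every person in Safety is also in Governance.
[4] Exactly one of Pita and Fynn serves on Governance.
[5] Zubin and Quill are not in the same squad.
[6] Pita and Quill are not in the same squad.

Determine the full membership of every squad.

Research = {Fynn, Quill}; Governance = {Amira, Pita, Vikram, Zubin}; Safety = {}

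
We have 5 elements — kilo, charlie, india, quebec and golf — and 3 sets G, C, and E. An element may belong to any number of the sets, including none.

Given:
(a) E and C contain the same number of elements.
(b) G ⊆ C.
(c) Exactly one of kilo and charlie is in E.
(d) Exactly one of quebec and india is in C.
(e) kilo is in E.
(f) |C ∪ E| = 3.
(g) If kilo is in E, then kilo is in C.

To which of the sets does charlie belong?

charlie: none

From (e): kilo ∈ E.
(c) (exactly one): charlie ∉ E.
(g): kilo ∈ C.
Suppose charlie ∈ G: no assignment then satisfies all the clues, so charlie ∉ G.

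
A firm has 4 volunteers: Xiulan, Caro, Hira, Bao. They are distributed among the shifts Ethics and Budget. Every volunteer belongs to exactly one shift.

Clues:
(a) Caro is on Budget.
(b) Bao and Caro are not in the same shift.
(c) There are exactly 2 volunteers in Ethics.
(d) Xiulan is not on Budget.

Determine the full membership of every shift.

From (a): Caro ∈ Budget.
From (d): Xiulan ∉ Budget.
(b): Bao ∉ Budget.
Only one shift left: Xiulan ∈ Ethics.
Only one shift left: Bao ∈ Ethics.
(c): Ethics already has 2, so the rest are out.
Only one shift left: Hira ∈ Budget.

Ethics = {Bao, Xiulan}; Budget = {Caro, Hira}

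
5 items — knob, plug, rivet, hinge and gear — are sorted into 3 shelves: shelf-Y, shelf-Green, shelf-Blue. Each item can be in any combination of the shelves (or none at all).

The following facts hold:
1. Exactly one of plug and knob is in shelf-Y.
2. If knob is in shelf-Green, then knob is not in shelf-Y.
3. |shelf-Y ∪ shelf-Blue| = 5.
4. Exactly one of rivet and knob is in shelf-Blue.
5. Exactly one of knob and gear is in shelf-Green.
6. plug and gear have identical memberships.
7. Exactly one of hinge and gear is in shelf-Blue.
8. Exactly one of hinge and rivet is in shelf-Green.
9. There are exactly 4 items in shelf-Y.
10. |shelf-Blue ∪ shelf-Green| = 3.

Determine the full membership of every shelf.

shelf-Y = {gear, hinge, plug, rivet}; shelf-Green = {knob, rivet}; shelf-Blue = {hinge, knob}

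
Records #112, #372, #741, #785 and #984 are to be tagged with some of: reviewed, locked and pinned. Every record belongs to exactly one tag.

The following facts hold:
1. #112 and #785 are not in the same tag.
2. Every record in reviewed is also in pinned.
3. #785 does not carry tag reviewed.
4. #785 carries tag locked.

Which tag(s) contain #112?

#112: pinned

From (3): #785 ∉ reviewed.
From (4): #785 ∈ locked.
(1): #112 ∉ locked.
Suppose #112 ∈ reviewed: no assignment then satisfies all the clues, so #112 ∉ reviewed.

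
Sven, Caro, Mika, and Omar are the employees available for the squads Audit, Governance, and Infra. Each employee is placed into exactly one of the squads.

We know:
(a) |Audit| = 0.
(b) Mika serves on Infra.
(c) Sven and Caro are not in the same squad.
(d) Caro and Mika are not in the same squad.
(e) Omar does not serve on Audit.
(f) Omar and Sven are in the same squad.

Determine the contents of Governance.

From (b): Mika ∈ Infra.
From (e): Omar ∉ Audit.
(a): Audit already has 0, so the rest are out.
(d): Caro ∉ Infra.
Only one squad left: Caro ∈ Governance.
(c): Sven ∉ Governance.
(f): Omar matches Sven: Omar ∉ Governance.
Only one squad left: Sven ∈ Infra.
Only one squad left: Omar ∈ Infra.

Governance = {Caro}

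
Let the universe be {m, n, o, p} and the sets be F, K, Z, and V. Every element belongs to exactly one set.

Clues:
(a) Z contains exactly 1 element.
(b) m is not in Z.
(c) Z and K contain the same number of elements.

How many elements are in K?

1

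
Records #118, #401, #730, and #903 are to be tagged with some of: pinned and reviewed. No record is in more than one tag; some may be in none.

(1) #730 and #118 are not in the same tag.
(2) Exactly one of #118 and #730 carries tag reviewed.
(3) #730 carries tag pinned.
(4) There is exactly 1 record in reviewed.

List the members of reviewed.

reviewed = {#118}

From (3): #730 ∈ pinned.
(1): #118 ∉ pinned.
(2) (exactly one): #118 ∈ reviewed.
(4): reviewed already has 1, so the rest are out.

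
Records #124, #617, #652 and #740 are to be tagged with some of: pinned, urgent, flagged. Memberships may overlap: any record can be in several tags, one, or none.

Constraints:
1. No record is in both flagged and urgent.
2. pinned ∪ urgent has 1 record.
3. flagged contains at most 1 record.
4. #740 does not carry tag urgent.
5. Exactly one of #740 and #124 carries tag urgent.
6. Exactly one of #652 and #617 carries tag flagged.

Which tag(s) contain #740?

From (4): #740 ∉ urgent.
(5) (exactly one): #124 ∈ urgent.
(1) (disjoint): #124 ∉ flagged.
Suppose #740 ∈ pinned: no assignment then satisfies all the clues, so #740 ∉ pinned.

#740: none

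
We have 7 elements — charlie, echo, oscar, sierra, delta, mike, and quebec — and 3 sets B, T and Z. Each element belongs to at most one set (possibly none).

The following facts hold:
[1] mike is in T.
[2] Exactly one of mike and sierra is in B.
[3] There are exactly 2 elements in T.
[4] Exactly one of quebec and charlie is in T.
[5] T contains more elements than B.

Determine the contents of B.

B = {sierra}

From (1): mike ∈ T.
(2) (exactly one): sierra ∈ B.
Suppose charlie ∈ B: no assignment then satisfies all the clues, so charlie ∉ B.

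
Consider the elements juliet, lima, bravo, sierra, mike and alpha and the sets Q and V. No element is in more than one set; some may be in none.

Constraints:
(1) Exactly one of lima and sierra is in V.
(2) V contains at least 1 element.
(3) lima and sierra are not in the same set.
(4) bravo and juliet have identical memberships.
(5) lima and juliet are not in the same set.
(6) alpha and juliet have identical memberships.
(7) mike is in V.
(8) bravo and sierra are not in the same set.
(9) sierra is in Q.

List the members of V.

From (7): mike ∈ V.
From (9): sierra ∈ Q.
(1) (exactly one): lima ∈ V.
(5): juliet ∉ V.
(6): alpha matches juliet: alpha ∉ V.
(8): bravo ∉ Q.
(4): juliet matches bravo: juliet ∉ Q.
(4): bravo matches juliet: bravo ∉ V.
(6): alpha matches juliet: alpha ∉ Q.

V = {lima, mike}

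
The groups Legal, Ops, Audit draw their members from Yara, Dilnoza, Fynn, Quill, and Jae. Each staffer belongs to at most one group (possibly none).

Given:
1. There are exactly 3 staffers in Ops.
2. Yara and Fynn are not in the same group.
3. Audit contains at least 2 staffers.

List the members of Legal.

Legal = {}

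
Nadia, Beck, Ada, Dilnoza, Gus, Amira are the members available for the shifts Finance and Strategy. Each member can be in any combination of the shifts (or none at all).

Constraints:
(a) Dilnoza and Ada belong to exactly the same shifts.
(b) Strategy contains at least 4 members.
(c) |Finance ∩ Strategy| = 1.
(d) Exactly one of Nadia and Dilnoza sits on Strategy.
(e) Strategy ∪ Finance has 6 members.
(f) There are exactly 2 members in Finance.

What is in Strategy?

Strategy = {Ada, Amira, Beck, Dilnoza, Gus}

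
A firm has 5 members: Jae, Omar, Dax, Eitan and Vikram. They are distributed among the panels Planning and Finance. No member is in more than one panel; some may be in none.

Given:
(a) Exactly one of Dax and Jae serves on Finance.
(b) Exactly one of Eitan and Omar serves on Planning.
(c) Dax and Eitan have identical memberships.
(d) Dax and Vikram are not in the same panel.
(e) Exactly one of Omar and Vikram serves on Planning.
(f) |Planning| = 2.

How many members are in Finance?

2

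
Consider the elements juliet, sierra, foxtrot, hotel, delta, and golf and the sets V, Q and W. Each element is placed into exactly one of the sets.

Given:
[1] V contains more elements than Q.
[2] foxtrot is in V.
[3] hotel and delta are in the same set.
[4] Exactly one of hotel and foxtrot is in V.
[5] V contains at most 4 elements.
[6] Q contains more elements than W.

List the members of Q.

Q = {delta, hotel}

From (2): foxtrot ∈ V.
(4) (exactly one): hotel ∉ V.
(3): delta matches hotel: delta ∉ V.
Suppose juliet ∈ Q: no assignment then satisfies all the clues, so juliet ∉ Q.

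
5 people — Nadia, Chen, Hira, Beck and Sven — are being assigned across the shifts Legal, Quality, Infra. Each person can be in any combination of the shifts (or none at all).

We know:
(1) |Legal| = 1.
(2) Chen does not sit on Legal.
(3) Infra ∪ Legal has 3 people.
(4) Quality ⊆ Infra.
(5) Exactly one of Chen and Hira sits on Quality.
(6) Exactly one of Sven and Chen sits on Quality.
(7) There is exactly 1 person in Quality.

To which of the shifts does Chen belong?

Chen: Infra, Quality

From (2): Chen ∉ Legal.
Suppose Chen ∉ Quality: no assignment then satisfies all the clues, so Chen ∈ Quality.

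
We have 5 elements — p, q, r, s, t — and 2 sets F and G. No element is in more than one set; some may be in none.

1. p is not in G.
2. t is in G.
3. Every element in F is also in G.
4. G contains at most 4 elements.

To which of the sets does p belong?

From (1): p ∉ G.
From (2): t ∈ G.
(3) contrapositive: p ∉ F.

p: none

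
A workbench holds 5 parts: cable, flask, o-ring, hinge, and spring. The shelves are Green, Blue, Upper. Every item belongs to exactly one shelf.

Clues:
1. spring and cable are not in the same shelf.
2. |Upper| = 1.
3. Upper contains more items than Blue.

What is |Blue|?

0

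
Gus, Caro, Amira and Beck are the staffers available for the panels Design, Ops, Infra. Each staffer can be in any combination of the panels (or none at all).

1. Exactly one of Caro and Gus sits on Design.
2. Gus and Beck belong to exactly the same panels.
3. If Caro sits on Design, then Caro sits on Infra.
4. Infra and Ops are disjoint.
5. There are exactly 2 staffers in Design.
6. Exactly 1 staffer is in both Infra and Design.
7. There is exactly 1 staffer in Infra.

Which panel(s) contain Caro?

Caro: Design, Infra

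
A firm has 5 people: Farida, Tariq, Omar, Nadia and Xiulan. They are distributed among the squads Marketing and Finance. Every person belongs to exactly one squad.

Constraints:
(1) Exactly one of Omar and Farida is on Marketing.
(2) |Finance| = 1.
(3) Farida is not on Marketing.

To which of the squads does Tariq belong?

Tariq: Marketing

From (3): Farida ∉ Marketing.
(1) (exactly one): Omar ∈ Marketing.
Only one squad left: Farida ∈ Finance.
(2): Finance already has 1, so the rest are out.
Only one squad left: Tariq ∈ Marketing.
Only one squad left: Nadia ∈ Marketing.
Only one squad left: Xiulan ∈ Marketing.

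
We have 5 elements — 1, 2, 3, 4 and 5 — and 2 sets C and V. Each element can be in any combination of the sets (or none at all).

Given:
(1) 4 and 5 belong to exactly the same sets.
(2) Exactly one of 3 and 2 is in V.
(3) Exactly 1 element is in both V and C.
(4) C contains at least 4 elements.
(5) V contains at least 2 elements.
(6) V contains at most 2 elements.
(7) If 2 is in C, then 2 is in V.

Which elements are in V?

V = {1, 2}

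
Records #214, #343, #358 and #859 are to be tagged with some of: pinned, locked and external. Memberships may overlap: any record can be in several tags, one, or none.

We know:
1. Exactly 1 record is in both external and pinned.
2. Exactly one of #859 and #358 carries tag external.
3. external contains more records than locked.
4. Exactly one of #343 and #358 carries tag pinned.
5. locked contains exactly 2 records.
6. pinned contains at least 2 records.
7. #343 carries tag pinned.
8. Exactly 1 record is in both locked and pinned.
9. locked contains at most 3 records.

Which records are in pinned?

pinned = {#343, #859}

From (7): #343 ∈ pinned.
(4) (exactly one): #358 ∉ pinned.
Suppose #214 ∈ pinned: no assignment then satisfies all the clues, so #214 ∉ pinned.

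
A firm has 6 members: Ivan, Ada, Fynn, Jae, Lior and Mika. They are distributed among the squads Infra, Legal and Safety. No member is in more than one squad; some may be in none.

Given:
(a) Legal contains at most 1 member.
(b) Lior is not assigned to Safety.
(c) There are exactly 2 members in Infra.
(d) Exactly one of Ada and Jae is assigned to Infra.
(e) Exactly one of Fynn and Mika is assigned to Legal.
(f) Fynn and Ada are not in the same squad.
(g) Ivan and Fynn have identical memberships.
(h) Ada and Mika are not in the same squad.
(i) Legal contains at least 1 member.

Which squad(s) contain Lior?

From (b): Lior ∉ Safety.
Suppose Lior ∉ Infra: no assignment then satisfies all the clues, so Lior ∈ Infra.

Lior: Infra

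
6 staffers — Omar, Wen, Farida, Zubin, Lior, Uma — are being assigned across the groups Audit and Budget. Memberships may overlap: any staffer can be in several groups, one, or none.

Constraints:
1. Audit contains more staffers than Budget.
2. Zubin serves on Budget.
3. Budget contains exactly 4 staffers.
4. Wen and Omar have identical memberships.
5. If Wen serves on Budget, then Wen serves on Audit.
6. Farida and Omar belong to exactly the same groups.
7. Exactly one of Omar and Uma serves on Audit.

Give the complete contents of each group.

Audit = {Farida, Lior, Omar, Wen, Zubin}; Budget = {Farida, Omar, Wen, Zubin}

From (2): Zubin ∈ Budget.
Suppose Omar ∉ Audit: no assignment then satisfies all the clues, so Omar ∈ Audit.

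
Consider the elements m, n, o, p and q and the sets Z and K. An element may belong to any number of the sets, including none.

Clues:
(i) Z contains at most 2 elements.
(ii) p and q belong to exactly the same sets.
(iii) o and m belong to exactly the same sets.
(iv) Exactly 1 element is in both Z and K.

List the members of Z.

Z = {n}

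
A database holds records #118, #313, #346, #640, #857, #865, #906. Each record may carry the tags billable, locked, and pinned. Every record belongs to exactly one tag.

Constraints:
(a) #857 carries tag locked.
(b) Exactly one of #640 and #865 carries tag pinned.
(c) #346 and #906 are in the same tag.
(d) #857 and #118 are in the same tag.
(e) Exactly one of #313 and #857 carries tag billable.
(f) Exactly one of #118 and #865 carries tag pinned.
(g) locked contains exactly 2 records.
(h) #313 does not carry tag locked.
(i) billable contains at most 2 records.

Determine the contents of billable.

billable = {#313, #640}

From (a): #857 ∈ locked.
From (h): #313 ∉ locked.
(d): #118 matches #857: #118 ∉ billable.
(d): #118 matches #857: #118 ∈ locked.
(e) (exactly one): #313 ∈ billable.
(f) (exactly one): #865 ∈ pinned.
(g): locked already has 2, so the rest are out.
(b) (exactly one): #640 ∉ pinned.
Only one tag left: #640 ∈ billable.
(i): billable already has 2, so the rest are out.
Only one tag left: #346 ∈ pinned.
Only one tag left: #906 ∈ pinned.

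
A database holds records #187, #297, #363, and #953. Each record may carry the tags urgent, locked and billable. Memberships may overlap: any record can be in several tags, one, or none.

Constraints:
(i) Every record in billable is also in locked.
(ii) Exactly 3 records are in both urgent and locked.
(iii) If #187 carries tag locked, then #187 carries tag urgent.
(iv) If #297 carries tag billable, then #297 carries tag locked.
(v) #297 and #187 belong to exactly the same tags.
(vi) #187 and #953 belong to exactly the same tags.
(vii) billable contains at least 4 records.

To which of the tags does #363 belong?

(vii): only 4 candidates remain for billable, so all are in.
(i) with #187 ∈ billable: #187 ∈ locked.
(i) with #297 ∈ billable: #297 ∈ locked.
(i) with #363 ∈ billable: #363 ∈ locked.
(i) with #953 ∈ billable: #953 ∈ locked.
(iii): #187 ∈ urgent.
(v): #297 matches #187: #297 ∈ urgent.
(vi): #953 matches #187: #953 ∈ urgent.
Suppose #363 ∈ urgent: no assignment then satisfies all the clues, so #363 ∉ urgent.

#363: billable, locked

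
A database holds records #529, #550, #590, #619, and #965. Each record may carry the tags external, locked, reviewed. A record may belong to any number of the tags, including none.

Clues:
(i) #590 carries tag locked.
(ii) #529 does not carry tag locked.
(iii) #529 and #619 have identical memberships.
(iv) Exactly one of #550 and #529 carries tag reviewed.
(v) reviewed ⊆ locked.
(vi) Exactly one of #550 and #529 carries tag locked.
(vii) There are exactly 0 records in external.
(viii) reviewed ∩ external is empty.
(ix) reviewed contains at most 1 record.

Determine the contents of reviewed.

reviewed = {#550}

From (i): #590 ∈ locked.
From (ii): #529 ∉ locked.
(iii): #619 matches #529: #619 ∉ locked.
(v) contrapositive: #529 ∉ reviewed.
(v) contrapositive: #619 ∉ reviewed.
(vi) (exactly one): #550 ∈ locked.
(vii): external already has 0, so the rest are out.
(iv) (exactly one): #550 ∈ reviewed.
(ix): reviewed already has 1, so the rest are out.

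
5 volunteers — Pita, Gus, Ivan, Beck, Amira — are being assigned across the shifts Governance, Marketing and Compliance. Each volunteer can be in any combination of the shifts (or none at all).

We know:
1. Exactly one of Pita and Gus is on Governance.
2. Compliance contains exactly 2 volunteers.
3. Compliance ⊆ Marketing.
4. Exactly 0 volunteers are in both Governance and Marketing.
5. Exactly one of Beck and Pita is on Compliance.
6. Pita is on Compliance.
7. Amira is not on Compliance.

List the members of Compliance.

Compliance = {Ivan, Pita}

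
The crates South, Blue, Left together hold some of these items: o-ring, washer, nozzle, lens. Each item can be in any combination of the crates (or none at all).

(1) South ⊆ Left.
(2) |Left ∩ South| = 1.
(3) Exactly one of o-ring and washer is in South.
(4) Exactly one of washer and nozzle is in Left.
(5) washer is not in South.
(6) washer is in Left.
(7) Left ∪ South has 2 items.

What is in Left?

Left = {o-ring, washer}

From (5): washer ∉ South.
From (6): washer ∈ Left.
(3) (exactly one): o-ring ∈ South.
(4) (exactly one): nozzle ∉ Left.
(1) with o-ring ∈ South: o-ring ∈ Left.
(1) contrapositive: nozzle ∉ South.
Suppose lens ∈ Left: no assignment then satisfies all the clues, so lens ∉ Left.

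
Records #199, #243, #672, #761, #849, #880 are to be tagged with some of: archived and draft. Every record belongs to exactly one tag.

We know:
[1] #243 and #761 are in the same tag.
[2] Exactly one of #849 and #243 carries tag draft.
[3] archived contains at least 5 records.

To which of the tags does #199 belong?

#199: archived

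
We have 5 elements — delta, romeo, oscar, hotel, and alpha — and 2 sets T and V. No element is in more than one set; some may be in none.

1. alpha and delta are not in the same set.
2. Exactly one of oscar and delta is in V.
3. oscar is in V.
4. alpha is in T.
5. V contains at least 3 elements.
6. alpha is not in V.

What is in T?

From (3): oscar ∈ V.
From (4): alpha ∈ T.
(1): delta ∉ T.
(2) (exactly one): delta ∉ V.
(5): only 3 candidates remain for V, so all are in.

T = {alpha}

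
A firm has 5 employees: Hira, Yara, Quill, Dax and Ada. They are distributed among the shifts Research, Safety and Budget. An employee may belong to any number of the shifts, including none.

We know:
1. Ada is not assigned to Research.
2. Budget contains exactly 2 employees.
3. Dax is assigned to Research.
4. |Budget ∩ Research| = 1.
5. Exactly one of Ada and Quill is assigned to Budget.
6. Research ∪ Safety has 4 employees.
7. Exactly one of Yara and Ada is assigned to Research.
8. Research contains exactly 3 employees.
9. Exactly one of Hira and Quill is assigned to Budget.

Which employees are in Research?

From (1): Ada ∉ Research.
From (3): Dax ∈ Research.
(7) (exactly one): Yara ∈ Research.
Suppose Hira ∉ Research: no assignment then satisfies all the clues, so Hira ∈ Research.

Research = {Dax, Hira, Yara}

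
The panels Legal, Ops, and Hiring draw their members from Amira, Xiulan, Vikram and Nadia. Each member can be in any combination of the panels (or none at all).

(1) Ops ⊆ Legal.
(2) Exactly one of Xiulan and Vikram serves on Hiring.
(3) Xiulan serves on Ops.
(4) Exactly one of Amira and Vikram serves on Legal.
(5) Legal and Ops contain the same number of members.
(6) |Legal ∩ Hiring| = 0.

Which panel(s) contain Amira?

Amira: Legal, Ops

From (3): Xiulan ∈ Ops.
(1) with Xiulan ∈ Ops: Xiulan ∈ Legal.
Suppose Amira ∉ Legal: no assignment then satisfies all the clues, so Amira ∈ Legal.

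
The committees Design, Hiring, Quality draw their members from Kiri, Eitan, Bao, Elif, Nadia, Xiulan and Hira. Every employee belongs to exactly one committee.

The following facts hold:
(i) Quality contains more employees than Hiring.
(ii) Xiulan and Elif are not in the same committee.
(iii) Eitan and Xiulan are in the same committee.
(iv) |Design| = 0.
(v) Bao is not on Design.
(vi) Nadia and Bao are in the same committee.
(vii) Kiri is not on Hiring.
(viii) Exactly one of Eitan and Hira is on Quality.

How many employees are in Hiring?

From (v): Bao ∉ Design.
From (vii): Kiri ∉ Hiring.
(iv): Design already has 0, so the rest are out.
Only one committee left: Kiri ∈ Quality.
Suppose Bao ∈ Hiring: no assignment then satisfies all the clues, so Bao ∉ Hiring.

2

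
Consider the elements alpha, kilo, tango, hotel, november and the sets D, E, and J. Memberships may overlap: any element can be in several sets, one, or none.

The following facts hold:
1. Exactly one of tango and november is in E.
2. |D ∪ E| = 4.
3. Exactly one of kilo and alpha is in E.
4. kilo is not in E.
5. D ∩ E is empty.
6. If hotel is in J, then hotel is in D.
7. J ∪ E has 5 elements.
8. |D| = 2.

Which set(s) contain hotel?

hotel: D, J

From (4): kilo ∉ E.
(3) (exactly one): alpha ∈ E.
(5) (disjoint): alpha ∉ D.
Suppose hotel ∉ D: no assignment then satisfies all the clues, so hotel ∈ D.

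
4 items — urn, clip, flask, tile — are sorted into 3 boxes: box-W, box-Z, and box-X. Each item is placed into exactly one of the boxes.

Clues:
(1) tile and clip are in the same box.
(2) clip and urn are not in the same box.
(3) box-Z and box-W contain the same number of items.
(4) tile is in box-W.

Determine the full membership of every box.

box-W = {clip, tile}; box-Z = {flask, urn}; box-X = {}

From (4): tile ∈ box-W.
(1): clip matches tile: clip ∈ box-W.
(2): urn ∉ box-W.
Suppose urn ∉ box-Z: no assignment then satisfies all the clues, so urn ∈ box-Z.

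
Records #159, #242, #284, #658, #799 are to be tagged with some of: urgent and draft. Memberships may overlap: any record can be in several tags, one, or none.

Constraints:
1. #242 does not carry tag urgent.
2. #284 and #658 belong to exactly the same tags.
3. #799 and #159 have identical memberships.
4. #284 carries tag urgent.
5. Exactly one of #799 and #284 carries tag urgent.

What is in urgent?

urgent = {#284, #658}

From (1): #242 ∉ urgent.
From (4): #284 ∈ urgent.
(2): #658 matches #284: #658 ∈ urgent.
(5) (exactly one): #799 ∉ urgent.
(3): #159 matches #799: #159 ∉ urgent.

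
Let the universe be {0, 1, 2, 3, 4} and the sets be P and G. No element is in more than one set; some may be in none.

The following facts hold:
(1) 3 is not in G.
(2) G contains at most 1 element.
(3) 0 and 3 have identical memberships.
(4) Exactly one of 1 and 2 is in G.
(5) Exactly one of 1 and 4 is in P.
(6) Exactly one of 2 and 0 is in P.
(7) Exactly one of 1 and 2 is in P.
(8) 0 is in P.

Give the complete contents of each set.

From (1): 3 ∉ G.
From (8): 0 ∈ P.
(3): 3 matches 0: 3 ∈ P.
(6) (exactly one): 2 ∉ P.
(7) (exactly one): 1 ∈ P.
(4) (exactly one): 2 ∈ G.
(5) (exactly one): 4 ∉ P.
(2): G already has 1, so the rest are out.

P = {0, 1, 3}; G = {2}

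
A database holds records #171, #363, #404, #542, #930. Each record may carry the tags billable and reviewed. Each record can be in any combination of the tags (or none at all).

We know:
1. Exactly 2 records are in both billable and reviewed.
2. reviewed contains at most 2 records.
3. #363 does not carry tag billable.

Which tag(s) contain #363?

From (3): #363 ∉ billable.
Suppose #363 ∈ reviewed: no assignment then satisfies all the clues, so #363 ∉ reviewed.

#363: none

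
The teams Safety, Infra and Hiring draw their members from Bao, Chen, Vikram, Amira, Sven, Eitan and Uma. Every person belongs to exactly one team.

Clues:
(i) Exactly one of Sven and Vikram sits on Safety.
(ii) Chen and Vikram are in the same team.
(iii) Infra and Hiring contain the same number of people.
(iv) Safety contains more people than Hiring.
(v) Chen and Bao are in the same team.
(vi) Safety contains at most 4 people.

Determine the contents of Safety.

Safety = {Bao, Chen, Vikram}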